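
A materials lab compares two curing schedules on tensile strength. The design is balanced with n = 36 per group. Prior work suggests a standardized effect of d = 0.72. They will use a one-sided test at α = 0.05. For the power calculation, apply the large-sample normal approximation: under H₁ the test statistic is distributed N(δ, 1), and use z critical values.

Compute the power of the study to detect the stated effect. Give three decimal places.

Noncentrality parameter: λ = d·√(n/2) = 0.72 × √(36/2) = 3.0547
Critical value for a one-sided test at α = 0.05: z_α = 1.645.
Power = P(Z > 1.645 − λ) = Φ(1.410) = 0.9207.

Power ≈ 0.921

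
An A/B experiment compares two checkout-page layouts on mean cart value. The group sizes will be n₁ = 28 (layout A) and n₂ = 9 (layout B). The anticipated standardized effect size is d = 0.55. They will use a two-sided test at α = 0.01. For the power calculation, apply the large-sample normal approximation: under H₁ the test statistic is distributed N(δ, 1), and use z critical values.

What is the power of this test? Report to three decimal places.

Noncentrality parameter: δ = d / √(1/n₁ + 1/n₂) = 0.55 / √(1/28 + 1/9) = 1.4354
Critical value for a two-sided test at α = 0.01: z_{α/2} = 2.576.
Power = Φ(δ − 2.576) + Φ(−δ − 2.576) = Φ(-1.140) + Φ(-4.011) = 0.1270 + 0.0000 = 0.1271.

Power ≈ 0.127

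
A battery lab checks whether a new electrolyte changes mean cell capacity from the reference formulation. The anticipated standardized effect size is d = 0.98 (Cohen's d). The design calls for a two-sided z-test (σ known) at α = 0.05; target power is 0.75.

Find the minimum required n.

n = 8

For power 0.75 need Φ(δ − z_{0.025}) = 0.75, so δ = z_{0.025} + z_{0.25} = 1.960 + 0.674 = 2.634.
(The Φ(−δ − z_{α/2}) term is vanishingly small for δ > 0 and is dropped in the standard sample-size formula.)
δ = d·√n ⇒ n = (δ/d)² = (2.634 / 0.98)² = 7.23.
Rounding up, n = 8.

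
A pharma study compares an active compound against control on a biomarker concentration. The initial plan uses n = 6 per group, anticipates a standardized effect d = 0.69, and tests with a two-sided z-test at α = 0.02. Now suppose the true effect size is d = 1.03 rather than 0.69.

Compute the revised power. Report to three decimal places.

With d = 1.03: δ = d·√(n/2) = 1.03 × √(6/2) = 1.7840. Critical value z_{0.01} = 2.326.
Revised power = Φ(δ − 2.326) + Φ(−δ − 2.326) = Φ(-0.542) + Φ(-4.110) = 0.2938 + 0.0000 = 0.2938.

Power ≈ 0.294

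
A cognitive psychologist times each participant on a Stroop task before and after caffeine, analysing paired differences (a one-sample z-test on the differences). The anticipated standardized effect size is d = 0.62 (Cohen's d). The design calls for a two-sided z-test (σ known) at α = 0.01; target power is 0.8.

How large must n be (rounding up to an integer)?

Set Φ(δ − 2.576) = 0.8; then δ − 2.576 = Φ⁻¹(0.8) = 0.842, giving δ = 3.417.
(The Φ(−δ − z_{α/2}) term is vanishingly small for δ > 0 and is dropped in the standard sample-size formula.)
δ = d·√n ⇒ n = (δ/d)² = (3.417 / 0.62)² = 30.38.
Round up to the next whole unit.

n = 31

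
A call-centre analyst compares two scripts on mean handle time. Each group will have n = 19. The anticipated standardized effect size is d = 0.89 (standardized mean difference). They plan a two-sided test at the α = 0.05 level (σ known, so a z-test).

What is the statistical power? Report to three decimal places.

Noncentrality parameter: λ = d·√(n/2) = 0.89 × √(19/2) = 2.7432
Critical value for a two-sided test at α = 0.05: z_{α/2} = 1.960.
Power = Φ(λ − 1.960) + Φ(−λ − 1.960) = Φ(0.783) + Φ(-4.703) = 0.7832 + 0.0000 = 0.7832.

Power ≈ 0.783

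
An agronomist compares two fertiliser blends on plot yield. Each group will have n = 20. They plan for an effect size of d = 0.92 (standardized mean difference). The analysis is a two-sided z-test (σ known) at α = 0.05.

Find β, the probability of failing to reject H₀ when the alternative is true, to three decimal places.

β ≈ 0.171

Noncentrality parameter: δ = d·√(n/2) = 0.92 × √(20/2) = 2.9093
Two-sided α = 0.05 → critical value z_{0.025} = 1.960.
Power = Φ(δ − 1.960) + Φ(−δ − 1.960) = Φ(0.949) + Φ(-4.869) = 0.8288 + 0.0000 = 0.8288.
Type II error: β = 1 − power = 1 − 0.8288 = 0.1712.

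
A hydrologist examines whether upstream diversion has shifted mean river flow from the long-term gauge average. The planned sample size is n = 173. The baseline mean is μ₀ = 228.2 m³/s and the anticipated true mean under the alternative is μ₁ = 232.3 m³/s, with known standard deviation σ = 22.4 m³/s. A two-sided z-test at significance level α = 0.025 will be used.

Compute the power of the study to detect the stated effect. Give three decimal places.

Power ≈ 0.566

Standardized effect: d = |μ₁ − μ₀| / σ = |232.3 − 228.2| / 22.4 = 0.1830
Noncentrality parameter: δ = d·√n = 0.1830 × √173 = 2.4075
Critical value for a two-sided test at α = 0.025: z_{α/2} = 2.241.
Power = Φ(δ − 2.241) + Φ(−δ − 2.241) = Φ(0.166) + Φ(-4.649) = 0.5659 + 0.0000 = 0.5659.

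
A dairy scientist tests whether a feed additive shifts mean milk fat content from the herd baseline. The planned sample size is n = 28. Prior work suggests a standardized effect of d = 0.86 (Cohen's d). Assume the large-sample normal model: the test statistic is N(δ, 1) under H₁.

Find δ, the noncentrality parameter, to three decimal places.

δ = d·√n = 0.86 × √28 = 4.5507

δ ≈ 4.551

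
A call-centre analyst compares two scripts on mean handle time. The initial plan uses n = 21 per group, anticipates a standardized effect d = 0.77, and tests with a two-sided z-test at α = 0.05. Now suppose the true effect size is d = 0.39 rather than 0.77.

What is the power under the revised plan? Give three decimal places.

Power ≈ 0.244

With d = 0.39: δ = d·√(n/2) = 0.39 × √(21/2) = 1.2637. Critical value z_{0.025} = 1.960.
Revised power = Φ(δ − 1.960) + Φ(−δ − 1.960) = Φ(-0.696) + Φ(-3.224) = 0.2431 + 0.0006 = 0.2438.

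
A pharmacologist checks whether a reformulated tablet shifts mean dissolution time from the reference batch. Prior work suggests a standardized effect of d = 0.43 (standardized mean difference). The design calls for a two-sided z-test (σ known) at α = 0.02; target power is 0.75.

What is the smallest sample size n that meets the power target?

Set Φ(δ − 2.326) = 0.75; then δ − 2.326 = Φ⁻¹(0.75) = 0.674, giving δ = 3.001.
(The Φ(−δ − z_{α/2}) term is vanishingly small for δ > 0 and is dropped in the standard sample-size formula.)
δ = d·√n ⇒ n = (δ/d)² = (3.001 / 0.43)² = 48.70.
Rounding up, n = 49.

n = 49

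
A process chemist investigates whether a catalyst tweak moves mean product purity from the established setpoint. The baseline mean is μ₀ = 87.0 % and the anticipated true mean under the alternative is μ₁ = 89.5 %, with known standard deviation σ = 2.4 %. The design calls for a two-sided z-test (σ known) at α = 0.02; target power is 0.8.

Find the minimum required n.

n = 10

Standardized effect: d = |μ₁ − μ₀| / σ = |89.5 − 87.0| / 2.4 = 1.0417
For power 0.8 need Φ(δ − z_{0.01}) = 0.8, so δ = z_{0.01} + z_{0.20} = 2.326 + 0.842 = 3.168.
(For δ > 0 the lower-tail rejection region contributes negligibly to power, so the one-term inversion is standard.)
δ = d·√n ⇒ n = (δ/d)² = (3.168 / 1.0417)² = 9.25.
Rounding up, n = 10.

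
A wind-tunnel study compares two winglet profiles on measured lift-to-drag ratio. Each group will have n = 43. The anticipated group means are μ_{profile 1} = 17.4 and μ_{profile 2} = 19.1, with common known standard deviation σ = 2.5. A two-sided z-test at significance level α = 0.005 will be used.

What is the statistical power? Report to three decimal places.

Power ≈ 0.635

Standardized effect: d = |μ_{profile 1} − μ_{profile 2}| / σ = |17.4 − 19.1| / 2.5 = 0.6800
Noncentrality parameter: δ = d·√(n/2) = 0.6800 × √(43/2) = 3.1530
Two-sided α = 0.005 → critical value z_{0.0025} = 2.807.
Power = Φ(δ − 2.807) + Φ(−δ − 2.807) = Φ(0.346) + Φ(-5.960) = 0.6353 + 0.0000 = 0.6353.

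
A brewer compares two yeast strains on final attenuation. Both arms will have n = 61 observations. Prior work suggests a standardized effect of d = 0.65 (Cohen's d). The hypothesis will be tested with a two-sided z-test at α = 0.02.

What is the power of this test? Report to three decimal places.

Power ≈ 0.897

Noncentrality parameter: δ = d·√(n/2) = 0.65 × √(61/2) = 3.5897
Critical value for a two-sided test at α = 0.02: z_{α/2} = 2.326.
Power = Φ(δ − 2.326) + Φ(−δ − 2.326) = Φ(1.263) + Φ(-5.916) = 0.8968 + 0.0000 = 0.8968.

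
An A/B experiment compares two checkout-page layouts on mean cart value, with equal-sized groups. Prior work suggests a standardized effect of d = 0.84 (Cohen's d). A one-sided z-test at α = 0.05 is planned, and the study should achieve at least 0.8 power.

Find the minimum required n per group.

For power 0.8 need Φ(δ − z_{0.05}) = 0.8, so δ = z_{0.05} + z_{0.20} = 1.645 + 0.842 = 2.486.
δ = d·√(n/2) ⇒ n = 2(δ/d)² = 2 × (2.486 / 0.84)² = 17.52.
Round up to the next whole unit.

n = 18 per group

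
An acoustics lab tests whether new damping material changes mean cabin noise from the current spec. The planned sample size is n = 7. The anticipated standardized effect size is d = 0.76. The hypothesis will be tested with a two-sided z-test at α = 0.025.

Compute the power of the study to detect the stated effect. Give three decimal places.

Power ≈ 0.409

Noncentrality parameter: δ = d·√n = 0.76 × √7 = 2.0108
Two-sided α = 0.025 → critical value z_{0.0125} = 2.241.
Power = Φ(δ − 2.241) + Φ(−δ − 2.241) = Φ(-0.231) + Φ(-4.252) = 0.4088 + 0.0000 = 0.4088.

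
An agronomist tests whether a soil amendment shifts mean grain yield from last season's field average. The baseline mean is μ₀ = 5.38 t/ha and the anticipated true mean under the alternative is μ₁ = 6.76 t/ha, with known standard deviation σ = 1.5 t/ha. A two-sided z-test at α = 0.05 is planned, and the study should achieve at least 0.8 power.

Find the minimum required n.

Standardized effect: d = |μ₁ − μ₀| / σ = |6.76 − 5.38| / 1.5 = 0.9200
For power 0.8 need Φ(δ − z_{0.025}) = 0.8, so δ = z_{0.025} + z_{0.20} = 1.960 + 0.842 = 2.802.
(The Φ(−δ − z_{α/2}) term is vanishingly small for δ > 0 and is dropped in the standard sample-size formula.)
δ = d·√n ⇒ n = (δ/d)² = (2.802 / 0.9200)² = 9.27.
Rounding up, n = 10.

n = 10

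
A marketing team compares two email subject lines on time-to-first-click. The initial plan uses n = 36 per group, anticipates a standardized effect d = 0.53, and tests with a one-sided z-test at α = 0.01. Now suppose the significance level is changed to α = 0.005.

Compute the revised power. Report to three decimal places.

Power ≈ 0.372

δ = d·√(n/2) = 0.53 × √(36/2) = 2.2486 (unchanged). New critical value: z_{0.005} = 2.576.
Revised power = Φ(δ − 2.576) = Φ(-0.327) = 0.3717.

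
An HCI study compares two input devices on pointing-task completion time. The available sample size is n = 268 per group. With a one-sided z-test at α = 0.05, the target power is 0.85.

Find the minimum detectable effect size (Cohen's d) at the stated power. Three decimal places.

Required noncentrality: δ = z_{0.05} + z_{0.15} = 1.645 + 1.036 = 2.681.
δ = d·√(n/2) ⇒ d = δ/√(n/2) = 2.681/√(268/2) = 0.2316.

d ≈ 0.232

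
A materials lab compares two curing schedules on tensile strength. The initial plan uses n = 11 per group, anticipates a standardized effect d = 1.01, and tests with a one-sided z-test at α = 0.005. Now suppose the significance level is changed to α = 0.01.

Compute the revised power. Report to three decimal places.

Power ≈ 0.517

δ = d·√(n/2) = 1.01 × √(11/2) = 2.3687 (unchanged). New critical value: z_{0.01} = 2.326.
Revised power = Φ(δ − 2.326) = Φ(0.042) = 0.5169.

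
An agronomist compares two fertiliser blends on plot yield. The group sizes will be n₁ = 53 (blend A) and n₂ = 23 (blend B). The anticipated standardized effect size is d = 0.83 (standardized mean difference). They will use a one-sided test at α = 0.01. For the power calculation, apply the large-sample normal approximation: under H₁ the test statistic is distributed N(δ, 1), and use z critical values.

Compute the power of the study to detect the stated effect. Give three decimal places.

Power ≈ 0.841

Noncentrality parameter: λ = d / √(1/n₁ + 1/n₂) = 0.83 / √(1/53 + 1/23) = 3.3241
One-sided α = 0.01 → critical value z_{0.01} = 2.326.
Power = Φ(λ − 2.326) = Φ(0.998) = 0.8408.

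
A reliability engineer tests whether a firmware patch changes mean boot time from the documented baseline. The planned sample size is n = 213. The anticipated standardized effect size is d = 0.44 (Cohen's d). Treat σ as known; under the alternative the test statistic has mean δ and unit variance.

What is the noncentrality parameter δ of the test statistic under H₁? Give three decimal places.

The noncentrality parameter scales effect size by the design's sample-size factor: δ = d·√n = 0.44 × √213 = 6.4216

δ ≈ 6.422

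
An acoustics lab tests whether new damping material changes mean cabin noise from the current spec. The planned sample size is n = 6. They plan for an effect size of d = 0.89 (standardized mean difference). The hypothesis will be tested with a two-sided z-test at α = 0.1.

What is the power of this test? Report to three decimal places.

Noncentrality parameter: δ = d·√n = 0.89 × √6 = 2.1800
Two-sided α = 0.1 → critical value z_{0.05} = 1.645.
Power = Φ(δ − 1.645) + Φ(−δ − 1.645) = Φ(0.535) + Φ(-3.825) = 0.7037 + 0.0001 = 0.7038.

Power ≈ 0.704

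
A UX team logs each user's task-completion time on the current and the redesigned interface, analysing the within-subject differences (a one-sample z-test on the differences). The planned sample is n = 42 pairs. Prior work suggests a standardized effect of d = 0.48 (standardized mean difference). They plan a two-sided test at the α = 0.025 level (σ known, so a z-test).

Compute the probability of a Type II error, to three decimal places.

β ≈ 0.192

Noncentrality parameter: δ = d·√n = 0.48 × √42 = 3.1108
Critical value for a two-sided test at α = 0.025: z_{α/2} = 2.241.
Power = Φ(δ − 2.241) + Φ(−δ − 2.241) = Φ(0.869) + Φ(-5.352) = 0.8077 + 0.0000 = 0.8077.
Type II error: β = 1 − power = 1 − 0.8077 = 0.1923.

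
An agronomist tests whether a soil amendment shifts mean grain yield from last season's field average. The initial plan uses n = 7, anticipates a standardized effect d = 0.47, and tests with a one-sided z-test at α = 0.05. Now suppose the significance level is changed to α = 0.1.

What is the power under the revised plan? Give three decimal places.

δ = d·√n = 0.47 × √7 = 1.2435 (unchanged). New critical value: z_{0.1} = 1.282.
Revised power = P(Z > 1.282 − δ) = Φ(-0.038) = 0.4848.

Power ≈ 0.485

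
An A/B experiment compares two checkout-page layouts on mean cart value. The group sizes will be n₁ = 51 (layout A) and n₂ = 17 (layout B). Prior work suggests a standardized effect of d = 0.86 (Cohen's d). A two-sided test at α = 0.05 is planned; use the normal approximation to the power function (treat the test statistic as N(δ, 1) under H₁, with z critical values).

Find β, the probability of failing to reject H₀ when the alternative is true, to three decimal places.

β ≈ 0.133

Noncentrality parameter: δ = d / √(1/n₁ + 1/n₂) = 0.86 / √(1/51 + 1/17) = 3.0708
Two-sided α = 0.05 → critical value z_{0.025} = 1.960.
Power = Φ(δ − 1.960) + Φ(−δ − 1.960) = Φ(1.111) + Φ(-5.031) = 0.8667 + 0.0000 = 0.8667.
Type II error: β = 1 − power = 1 − 0.8667 = 0.1333.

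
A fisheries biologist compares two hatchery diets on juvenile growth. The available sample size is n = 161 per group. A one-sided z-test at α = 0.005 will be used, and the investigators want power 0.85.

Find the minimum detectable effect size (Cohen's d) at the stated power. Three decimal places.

Required noncentrality: δ = z_{0.005} + z_{0.15} = 2.576 + 1.036 = 3.612.
δ = d·√(n/2) ⇒ d = δ/√(n/2) = 3.612/√(161/2) = 0.4026.

d ≈ 0.403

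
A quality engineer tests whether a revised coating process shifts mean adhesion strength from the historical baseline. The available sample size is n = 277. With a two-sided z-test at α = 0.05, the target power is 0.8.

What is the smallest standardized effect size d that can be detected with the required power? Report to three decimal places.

Required noncentrality: δ = z_{0.025} + z_{0.20} = 1.960 + 0.842 = 2.802.
(Lower-tail contribution to power is negligible for δ > 0.)
δ = d·√n ⇒ d = δ/√n = 2.802/√277 = 0.1683.

d ≈ 0.168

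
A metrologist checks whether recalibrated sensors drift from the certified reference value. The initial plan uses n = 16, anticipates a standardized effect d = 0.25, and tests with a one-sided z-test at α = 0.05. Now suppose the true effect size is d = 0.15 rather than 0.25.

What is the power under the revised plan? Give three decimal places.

Power ≈ 0.148

With d = 0.15: δ = d·√n = 0.15 × √16 = 0.6000. Critical value z_{0.05} = 1.645.
Revised power = P(Z > 1.645 − δ) = Φ(-1.045) = 0.1480.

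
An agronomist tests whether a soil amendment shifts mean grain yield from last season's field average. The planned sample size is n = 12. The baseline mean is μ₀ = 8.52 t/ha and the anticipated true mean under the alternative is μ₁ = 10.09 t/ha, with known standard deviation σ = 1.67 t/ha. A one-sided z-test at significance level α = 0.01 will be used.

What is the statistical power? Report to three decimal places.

Standardized effect: d = |μ₁ − μ₀| / σ = |10.09 − 8.52| / 1.67 = 0.9401
Noncentrality parameter: δ = d·√n = 0.9401 × √12 = 3.2567
One-sided α = 0.01 → critical value z_{0.01} = 2.326.
Power = P(Z > 2.326 − δ) = Φ(0.930) = 0.8239.

Power ≈ 0.824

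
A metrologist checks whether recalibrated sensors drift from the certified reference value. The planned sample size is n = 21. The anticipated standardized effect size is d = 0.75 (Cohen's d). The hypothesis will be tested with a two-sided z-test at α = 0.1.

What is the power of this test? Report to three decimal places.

Noncentrality parameter: δ = d·√n = 0.75 × √21 = 3.4369
Two-sided α = 0.1 → critical value z_{0.05} = 1.645.
Power = Φ(δ − 1.645) + Φ(−δ − 1.645) = Φ(1.792) + Φ(-5.082) = 0.9634 + 0.0000 = 0.9634.

Power ≈ 0.963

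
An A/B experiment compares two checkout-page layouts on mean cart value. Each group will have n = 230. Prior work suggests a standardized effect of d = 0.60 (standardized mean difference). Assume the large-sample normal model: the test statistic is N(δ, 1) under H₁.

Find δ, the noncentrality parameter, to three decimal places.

The noncentrality parameter scales effect size by the design's sample-size factor: δ = d·√(n/2) = 0.60 × √(230/2) = 6.4343

δ ≈ 6.434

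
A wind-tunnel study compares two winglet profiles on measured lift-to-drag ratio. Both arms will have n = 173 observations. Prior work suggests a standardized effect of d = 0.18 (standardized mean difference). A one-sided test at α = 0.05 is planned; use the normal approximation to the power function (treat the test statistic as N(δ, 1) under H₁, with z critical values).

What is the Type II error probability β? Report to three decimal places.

Noncentrality parameter: δ = d·√(n/2) = 0.18 × √(173/2) = 1.6741
Critical value for a one-sided test at α = 0.05: z_α = 1.645.
Power = Φ(δ − 1.645) = Φ(0.029) = 0.5117.
Type II error: β = 1 − power = 1 − 0.5117 = 0.4883.

β ≈ 0.488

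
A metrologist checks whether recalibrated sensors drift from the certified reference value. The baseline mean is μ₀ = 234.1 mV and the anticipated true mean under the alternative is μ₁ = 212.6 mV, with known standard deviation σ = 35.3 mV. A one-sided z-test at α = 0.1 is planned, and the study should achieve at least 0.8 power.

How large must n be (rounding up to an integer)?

n = 13

Standardized effect: d = |μ₁ − μ₀| / σ = |212.6 − 234.1| / 35.3 = 0.6091
Set Φ(δ − 1.282) = 0.8; then δ − 1.282 = Φ⁻¹(0.8) = 0.842, giving δ = 2.123.
δ = d·√n ⇒ n = (δ/d)² = (2.123 / 0.6091)² = 12.15.
Rounding up, n = 13.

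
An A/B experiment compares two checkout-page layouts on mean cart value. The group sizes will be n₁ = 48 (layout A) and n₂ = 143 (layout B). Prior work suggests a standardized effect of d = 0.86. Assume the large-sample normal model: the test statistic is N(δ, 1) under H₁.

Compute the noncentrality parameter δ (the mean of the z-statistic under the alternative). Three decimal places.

The noncentrality parameter scales effect size by the design's sample-size factor: δ = d / √(1/n₁ + 1/n₂) = 0.86 / √(1/48 + 1/143) = 5.1555

δ ≈ 5.155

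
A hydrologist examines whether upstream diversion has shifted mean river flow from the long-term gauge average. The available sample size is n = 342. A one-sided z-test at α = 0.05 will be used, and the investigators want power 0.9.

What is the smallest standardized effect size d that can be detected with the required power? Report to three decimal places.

Need Φ(δ − 1.645) = 0.9, so δ = 1.645 + 1.282 = 2.926.
δ = d·√n ⇒ d = δ/√n = 2.926/√342 = 0.1582.

d ≈ 0.158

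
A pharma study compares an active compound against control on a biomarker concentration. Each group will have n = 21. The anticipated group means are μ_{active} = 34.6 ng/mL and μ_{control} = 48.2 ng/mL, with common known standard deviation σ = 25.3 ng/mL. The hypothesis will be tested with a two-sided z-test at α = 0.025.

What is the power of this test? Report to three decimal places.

Standardized effect: d = |μ_{active} − μ_{control}| / σ = |34.6 − 48.2| / 25.3 = 0.5375
Noncentrality parameter: δ = d·√(n/2) = 0.5375 × √(21/2) = 1.7419
Two-sided α = 0.025 → critical value z_{0.0125} = 2.241.
Power = Φ(δ − 2.241) + Φ(−δ − 2.241) = Φ(-0.500) + Φ(-3.983) = 0.3087 + 0.0000 = 0.3087.

Power ≈ 0.309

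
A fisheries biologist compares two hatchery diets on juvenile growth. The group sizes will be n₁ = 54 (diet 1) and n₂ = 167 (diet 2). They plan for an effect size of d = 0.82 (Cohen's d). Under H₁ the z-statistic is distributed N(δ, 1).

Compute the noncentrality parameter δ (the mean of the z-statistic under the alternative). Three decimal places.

δ ≈ 5.238

δ = d / √(1/n₁ + 1/n₂) = 0.82 / √(1/54 + 1/167) = 5.2381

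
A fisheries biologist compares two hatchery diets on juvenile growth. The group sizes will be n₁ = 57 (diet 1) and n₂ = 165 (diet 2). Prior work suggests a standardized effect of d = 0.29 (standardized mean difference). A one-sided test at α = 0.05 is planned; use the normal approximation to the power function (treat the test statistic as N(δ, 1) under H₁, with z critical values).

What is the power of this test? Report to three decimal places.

Noncentrality parameter: δ = d / √(1/n₁ + 1/n₂) = 0.29 / √(1/57 + 1/165) = 1.8876
One-sided α = 0.05 → critical value z_{0.05} = 1.645.
Power = P(Z > 1.645 − δ) = Φ(0.243) = 0.5959.

Power ≈ 0.596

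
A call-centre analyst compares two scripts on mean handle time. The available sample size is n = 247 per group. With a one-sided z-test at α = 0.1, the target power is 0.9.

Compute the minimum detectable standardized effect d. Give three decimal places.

Need Φ(δ − 1.282) = 0.9, so δ = 1.282 + 1.282 = 2.563.
δ = d·√(n/2) ⇒ d = δ/√(n/2) = 2.563/√(247/2) = 0.2306.

d ≈ 0.231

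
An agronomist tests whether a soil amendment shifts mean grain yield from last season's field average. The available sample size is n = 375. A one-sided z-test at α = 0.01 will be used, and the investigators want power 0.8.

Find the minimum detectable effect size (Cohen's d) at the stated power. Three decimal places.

d ≈ 0.164

Need Φ(δ − 2.326) = 0.8, so δ = 2.326 + 0.842 = 3.168.
δ = d·√n ⇒ d = δ/√n = 3.168/√375 = 0.1636.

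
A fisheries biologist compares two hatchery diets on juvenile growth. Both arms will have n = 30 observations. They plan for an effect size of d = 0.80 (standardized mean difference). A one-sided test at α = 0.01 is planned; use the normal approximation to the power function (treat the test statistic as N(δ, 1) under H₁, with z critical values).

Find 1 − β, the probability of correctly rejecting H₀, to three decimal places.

Noncentrality parameter: δ = d·√(n/2) = 0.80 × √(30/2) = 3.0984
One-sided α = 0.01 → critical value z_{0.01} = 2.326.
Power = P(Z > 2.326 − δ) = Φ(0.772) = 0.7800.

Power ≈ 0.780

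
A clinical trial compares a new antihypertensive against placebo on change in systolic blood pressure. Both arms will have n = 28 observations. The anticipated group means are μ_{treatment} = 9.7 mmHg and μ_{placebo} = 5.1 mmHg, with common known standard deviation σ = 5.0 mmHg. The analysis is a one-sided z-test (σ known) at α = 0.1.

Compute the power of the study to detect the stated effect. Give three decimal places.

Standardized effect: d = |μ_{treatment} − μ_{placebo}| / σ = |9.7 − 5.1| / 5.0 = 0.9200
Noncentrality parameter: δ = d·√(n/2) = 0.9200 × √(28/2) = 3.4423
One-sided α = 0.1 → critical value z_{0.1} = 1.282.
Power = Φ(δ − 1.282) = Φ(2.161) = 0.9846.

Power ≈ 0.985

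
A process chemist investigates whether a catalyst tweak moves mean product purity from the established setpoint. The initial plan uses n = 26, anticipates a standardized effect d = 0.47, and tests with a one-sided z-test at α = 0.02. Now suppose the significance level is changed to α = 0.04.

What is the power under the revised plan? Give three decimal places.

Power ≈ 0.741

δ = d·√n = 0.47 × √26 = 2.3965 (unchanged). New critical value: z_{0.04} = 1.751.
Revised power = P(Z > 1.751 − δ) = Φ(0.646) = 0.7408.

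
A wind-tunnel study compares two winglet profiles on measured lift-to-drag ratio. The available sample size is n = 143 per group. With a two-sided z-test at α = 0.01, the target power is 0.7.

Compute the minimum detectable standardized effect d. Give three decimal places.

Required noncentrality: δ = z_{0.005} + z_{0.30} = 2.576 + 0.524 = 3.100.
(Lower-tail contribution to power is negligible for δ > 0.)
δ = d·√(n/2) ⇒ d = δ/√(n/2) = 3.100/√(143/2) = 0.3666.

d ≈ 0.367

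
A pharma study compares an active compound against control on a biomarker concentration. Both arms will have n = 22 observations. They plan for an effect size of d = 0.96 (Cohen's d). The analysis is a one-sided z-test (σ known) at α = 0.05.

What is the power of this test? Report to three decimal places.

Power ≈ 0.938

Noncentrality parameter: δ = d·√(n/2) = 0.96 × √(22/2) = 3.1840
One-sided α = 0.05 → critical value z_{0.05} = 1.645.
Power = Φ(δ − 1.645) = Φ(1.539) = 0.9381.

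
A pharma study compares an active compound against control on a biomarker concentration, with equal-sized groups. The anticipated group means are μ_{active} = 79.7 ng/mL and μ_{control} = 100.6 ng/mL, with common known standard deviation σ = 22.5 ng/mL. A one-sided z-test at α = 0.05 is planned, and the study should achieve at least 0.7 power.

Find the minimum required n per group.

n = 11 per group

Standardized effect: d = |μ_{active} − μ_{control}| / σ = |79.7 − 100.6| / 22.5 = 0.9289
For power 0.7 need Φ(δ − z_{0.05}) = 0.7, so δ = z_{0.05} + z_{0.30} = 1.645 + 0.524 = 2.169.
δ = d·√(n/2) ⇒ n = 2(δ/d)² = 2 × (2.169 / 0.9289)² = 10.91.
Rounding up, n = 11 per group.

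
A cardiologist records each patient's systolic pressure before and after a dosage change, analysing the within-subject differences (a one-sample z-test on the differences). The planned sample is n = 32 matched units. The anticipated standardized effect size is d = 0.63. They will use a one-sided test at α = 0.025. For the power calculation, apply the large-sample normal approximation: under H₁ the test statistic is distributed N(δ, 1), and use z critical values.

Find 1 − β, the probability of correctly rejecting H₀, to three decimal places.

Noncentrality parameter: δ = d·√n = 0.63 × √32 = 3.5638
Critical value for a one-sided test at α = 0.025: z_α = 1.960.
Power = P(Z > 1.960 − δ) = Φ(1.604) = 0.9456.

Power ≈ 0.946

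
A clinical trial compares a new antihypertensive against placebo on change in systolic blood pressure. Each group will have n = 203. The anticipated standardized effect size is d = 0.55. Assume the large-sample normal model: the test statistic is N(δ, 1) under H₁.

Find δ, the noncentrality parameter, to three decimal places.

The noncentrality parameter scales effect size by the design's sample-size factor: δ = d·√(n/2) = 0.55 × √(203/2) = 5.5411

δ ≈ 5.541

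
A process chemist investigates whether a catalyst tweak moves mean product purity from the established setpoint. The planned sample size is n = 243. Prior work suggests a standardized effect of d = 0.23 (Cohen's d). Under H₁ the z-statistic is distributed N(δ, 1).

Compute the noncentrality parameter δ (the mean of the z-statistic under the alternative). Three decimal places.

δ ≈ 3.585

δ = d·√n = 0.23 × √243 = 3.5853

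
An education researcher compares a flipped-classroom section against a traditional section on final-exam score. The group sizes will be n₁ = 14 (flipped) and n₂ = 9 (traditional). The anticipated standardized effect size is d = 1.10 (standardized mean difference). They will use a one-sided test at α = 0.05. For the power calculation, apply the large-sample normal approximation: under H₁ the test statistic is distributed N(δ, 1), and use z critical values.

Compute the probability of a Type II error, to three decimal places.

Noncentrality parameter: δ = d / √(1/n₁ + 1/n₂) = 1.10 / √(1/14 + 1/9) = 2.5746
Critical value for a one-sided test at α = 0.05: z_α = 1.645.
Power = Φ(δ − 1.645) = Φ(0.930) = 0.8238.
Type II error: β = 1 − power = 1 − 0.8238 = 0.1762.

β ≈ 0.176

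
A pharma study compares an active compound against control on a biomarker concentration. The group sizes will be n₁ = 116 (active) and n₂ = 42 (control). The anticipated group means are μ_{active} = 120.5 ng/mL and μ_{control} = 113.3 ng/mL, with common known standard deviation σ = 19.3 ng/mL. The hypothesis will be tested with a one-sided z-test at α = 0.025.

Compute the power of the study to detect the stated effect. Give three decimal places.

Standardized effect: d = |μ_{active} − μ_{control}| / σ = |120.5 − 113.3| / 19.3 = 0.3731
Noncentrality parameter: δ = d / √(1/n₁ + 1/n₂) = 0.3731 / √(1/116 + 1/42) = 2.0716
Critical value for a one-sided test at α = 0.025: z_α = 1.960.
Power = P(Z > 1.960 − δ) = Φ(0.112) = 0.5444.

Power ≈ 0.544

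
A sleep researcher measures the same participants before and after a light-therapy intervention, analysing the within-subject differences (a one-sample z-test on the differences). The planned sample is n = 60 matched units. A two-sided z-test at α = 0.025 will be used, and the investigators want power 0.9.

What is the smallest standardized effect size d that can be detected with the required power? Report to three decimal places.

Need Φ(δ − 2.241) = 0.9, so δ = 2.241 + 1.282 = 3.523.
(Lower-tail contribution to power is negligible for δ > 0.)
δ = d·√n ⇒ d = δ/√n = 3.523/√60 = 0.4548.

d ≈ 0.455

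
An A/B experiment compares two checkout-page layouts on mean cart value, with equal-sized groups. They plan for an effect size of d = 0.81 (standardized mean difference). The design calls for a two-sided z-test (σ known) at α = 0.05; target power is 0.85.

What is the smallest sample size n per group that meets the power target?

n = 28 per group

Set Φ(δ − 1.960) = 0.85; then δ − 1.960 = Φ⁻¹(0.85) = 1.036, giving δ = 2.996.
(The Φ(−δ − z_{α/2}) term is vanishingly small for δ > 0 and is dropped in the standard sample-size formula.)
δ = d·√(n/2) ⇒ n = 2(δ/d)² = 2 × (2.996 / 0.81)² = 27.37.
Rounding up, n = 28 per group.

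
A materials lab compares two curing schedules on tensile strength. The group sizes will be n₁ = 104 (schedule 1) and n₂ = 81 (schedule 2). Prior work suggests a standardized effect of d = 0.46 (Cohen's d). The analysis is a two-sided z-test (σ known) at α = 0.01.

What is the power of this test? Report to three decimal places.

Power ≈ 0.701

Noncentrality parameter: δ = d / √(1/n₁ + 1/n₂) = 0.46 / √(1/104 + 1/81) = 3.1041
Two-sided α = 0.01 → critical value z_{0.005} = 2.576.
Power = Φ(δ − 2.576) + Φ(−δ − 2.576) = Φ(0.528) + Φ(-5.680) = 0.7013 + 0.0000 = 0.7013.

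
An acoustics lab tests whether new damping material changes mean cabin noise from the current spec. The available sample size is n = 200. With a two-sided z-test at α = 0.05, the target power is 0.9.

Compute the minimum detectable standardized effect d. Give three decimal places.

Required noncentrality: δ = z_{0.025} + z_{0.10} = 1.960 + 1.282 = 3.242.
(Lower-tail contribution to power is negligible for δ > 0.)
δ = d·√n ⇒ d = δ/√n = 3.242/√200 = 0.2292.

d ≈ 0.229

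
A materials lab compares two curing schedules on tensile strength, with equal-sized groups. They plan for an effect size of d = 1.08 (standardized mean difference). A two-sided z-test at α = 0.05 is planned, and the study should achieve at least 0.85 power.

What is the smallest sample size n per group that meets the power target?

Set Φ(δ − 1.960) = 0.85; then δ − 1.960 = Φ⁻¹(0.85) = 1.036, giving δ = 2.996.
(For δ > 0 the lower-tail rejection region contributes negligibly to power, so the one-term inversion is standard.)
δ = d·√(n/2) ⇒ n = 2(δ/d)² = 2 × (2.996 / 1.08)² = 15.40.
Rounding up, n = 16 per group.

n = 16 per group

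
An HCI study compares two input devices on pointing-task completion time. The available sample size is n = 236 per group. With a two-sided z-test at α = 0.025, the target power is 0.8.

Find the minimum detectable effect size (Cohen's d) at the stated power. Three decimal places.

d ≈ 0.284

Need Φ(δ − 2.241) = 0.8, so δ = 2.241 + 0.842 = 3.083.
(Lower-tail contribution to power is negligible for δ > 0.)
δ = d·√(n/2) ⇒ d = δ/√(n/2) = 3.083/√(236/2) = 0.2838.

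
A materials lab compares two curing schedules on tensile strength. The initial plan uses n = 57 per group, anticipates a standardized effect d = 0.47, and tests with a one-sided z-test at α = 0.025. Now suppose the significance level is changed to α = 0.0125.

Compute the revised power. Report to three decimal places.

Power ≈ 0.606

δ = d·√(n/2) = 0.47 × √(57/2) = 2.5091 (unchanged). New critical value: z_{0.0125} = 2.241.
Revised power = Φ(δ − 2.241) = Φ(0.268) = 0.6055.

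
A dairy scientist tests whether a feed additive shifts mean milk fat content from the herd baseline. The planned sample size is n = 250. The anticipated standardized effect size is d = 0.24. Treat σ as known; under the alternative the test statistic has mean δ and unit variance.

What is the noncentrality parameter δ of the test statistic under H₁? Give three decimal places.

δ ≈ 3.795

The noncentrality parameter scales effect size by the design's sample-size factor: δ = d·√n = 0.24 × √250 = 3.7947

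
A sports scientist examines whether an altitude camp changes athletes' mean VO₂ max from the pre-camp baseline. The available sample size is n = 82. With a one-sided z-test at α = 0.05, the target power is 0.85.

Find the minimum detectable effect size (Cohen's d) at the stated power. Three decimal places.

Required noncentrality: δ = z_{0.05} + z_{0.15} = 1.645 + 1.036 = 2.681.
δ = d·√n ⇒ d = δ/√n = 2.681/√82 = 0.2961.

d ≈ 0.296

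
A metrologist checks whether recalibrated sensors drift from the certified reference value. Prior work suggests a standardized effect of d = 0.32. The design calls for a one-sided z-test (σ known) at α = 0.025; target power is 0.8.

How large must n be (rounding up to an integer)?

Set Φ(δ − 1.960) = 0.8; then δ − 1.960 = Φ⁻¹(0.8) = 0.842, giving δ = 2.802.
δ = d·√n ⇒ n = (δ/d)² = (2.802 / 0.32)² = 76.65.
Rounding up, n = 77.

n = 77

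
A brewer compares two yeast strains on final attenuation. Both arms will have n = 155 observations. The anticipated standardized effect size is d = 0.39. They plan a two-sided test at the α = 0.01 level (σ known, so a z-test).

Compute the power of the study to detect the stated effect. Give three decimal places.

Power ≈ 0.804

Noncentrality parameter: δ = d·√(n/2) = 0.39 × √(155/2) = 3.4333
Two-sided α = 0.01 → critical value z_{0.005} = 2.576.
Power = Φ(δ − 2.576) + Φ(−δ − 2.576) = Φ(0.857) + Φ(-6.009) = 0.8044 + 0.0000 = 0.8044.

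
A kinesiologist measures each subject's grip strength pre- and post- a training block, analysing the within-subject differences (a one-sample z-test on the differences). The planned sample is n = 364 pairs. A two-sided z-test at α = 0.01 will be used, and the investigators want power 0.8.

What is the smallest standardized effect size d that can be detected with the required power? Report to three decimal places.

d ≈ 0.179

Required noncentrality: δ = z_{0.005} + z_{0.20} = 2.576 + 0.842 = 3.417.
(The second rejection-region term Φ(−δ − z_{α/2}) is negligible and dropped.)
δ = d·√n ⇒ d = δ/√n = 3.417/√364 = 0.1791.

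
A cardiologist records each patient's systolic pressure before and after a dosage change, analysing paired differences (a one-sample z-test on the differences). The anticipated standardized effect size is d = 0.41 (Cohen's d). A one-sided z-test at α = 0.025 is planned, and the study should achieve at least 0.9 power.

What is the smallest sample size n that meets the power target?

n = 63

Set Φ(δ − 1.960) = 0.9; then δ − 1.960 = Φ⁻¹(0.9) = 1.282, giving δ = 3.242.
δ = d·√n ⇒ n = (δ/d)² = (3.242 / 0.41)² = 62.51.
Round up to the next whole unit.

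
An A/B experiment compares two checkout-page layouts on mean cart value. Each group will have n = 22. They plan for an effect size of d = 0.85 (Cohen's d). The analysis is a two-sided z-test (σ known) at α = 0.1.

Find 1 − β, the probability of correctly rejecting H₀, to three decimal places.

Power ≈ 0.880

Noncentrality parameter: δ = d·√(n/2) = 0.85 × √(22/2) = 2.8191
Two-sided α = 0.1 → critical value z_{0.05} = 1.645.
Power = Φ(δ − 1.645) + Φ(−δ − 1.645) = Φ(1.174) + Φ(-4.464) = 0.8799 + 0.0000 = 0.8799.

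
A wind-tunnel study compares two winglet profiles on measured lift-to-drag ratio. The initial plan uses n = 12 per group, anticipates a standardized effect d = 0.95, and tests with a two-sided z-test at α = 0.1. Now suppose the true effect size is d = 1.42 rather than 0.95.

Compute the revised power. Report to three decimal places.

Power ≈ 0.967

With d = 1.42: δ = d·√(n/2) = 1.42 × √(12/2) = 3.4783. Critical value z_{0.05} = 1.645.
Revised power = Φ(δ − 1.645) + Φ(−δ − 1.645) = Φ(1.833) + Φ(-5.123) = 0.9666 + 0.0000 = 0.9666.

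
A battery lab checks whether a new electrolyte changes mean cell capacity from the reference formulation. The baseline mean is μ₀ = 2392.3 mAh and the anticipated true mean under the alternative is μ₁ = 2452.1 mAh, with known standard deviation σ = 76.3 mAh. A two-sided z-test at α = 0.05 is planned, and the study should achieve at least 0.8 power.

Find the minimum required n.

n = 13

Standardized effect: d = |μ₁ − μ₀| / σ = |2452.1 − 2392.3| / 76.3 = 0.7837
For power 0.8 need Φ(δ − z_{0.025}) = 0.8, so δ = z_{0.025} + z_{0.20} = 1.960 + 0.842 = 2.802.
(The Φ(−δ − z_{α/2}) term is vanishingly small for δ > 0 and is dropped in the standard sample-size formula.)
δ = d·√n ⇒ n = (δ/d)² = (2.802 / 0.7837)² = 12.78.
Rounding up, n = 13.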